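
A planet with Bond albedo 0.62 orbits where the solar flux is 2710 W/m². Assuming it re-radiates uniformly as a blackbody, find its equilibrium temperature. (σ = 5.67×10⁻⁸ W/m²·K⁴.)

T ≈ 260 K

Power absorbed = (1−a)S·πR²; power emitted = 4πR²σT⁴. Equating and cancelling πR²:
T = ((1−a)S / 4σ)^(1/4) = (1030 / (4 × 5.67×10⁻⁸))^(1/4) = (4.54×10^9)^(1/4).
T = 260 K.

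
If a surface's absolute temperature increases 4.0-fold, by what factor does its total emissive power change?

factor ≈ 256

P ∝ T⁴, so the power scales as (4.0)⁴ = 256.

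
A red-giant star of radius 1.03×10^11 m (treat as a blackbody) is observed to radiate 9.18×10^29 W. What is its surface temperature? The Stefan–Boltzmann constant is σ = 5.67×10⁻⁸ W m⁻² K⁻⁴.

T ≈ 3320 K

A = 4πr² = 4π × (1.03×10^11)² = 1.33×10^23 m².
From P = σAT⁴, T = (P / σA)^(1/4) = (9.18×10^29 / (5.67×10⁻⁸ × 1.33×10^23))^(1/4).
T = (1.21×10^14)^(1/4) = 3320 K.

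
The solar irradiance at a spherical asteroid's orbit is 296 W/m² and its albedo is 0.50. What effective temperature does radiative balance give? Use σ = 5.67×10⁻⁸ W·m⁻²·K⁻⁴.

Power absorbed = (1−a)S·πR²; power emitted = 4πR²σT⁴. Equating and cancelling πR²:
T = ((1−a)S / 4σ)^(1/4) = (148 / (4 × 5.67×10⁻⁸))^(1/4) = (6.53×10^8)^(1/4).
T = 160 K.

T ≈ 160 K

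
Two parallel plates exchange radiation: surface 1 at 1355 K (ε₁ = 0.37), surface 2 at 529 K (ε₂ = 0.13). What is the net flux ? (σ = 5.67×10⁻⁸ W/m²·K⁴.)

q ≈ 19900 W/m²

For two large parallel gray plates, q = σ(T₁⁴ − T₂⁴) / (1/ε₁ + 1/ε₂ − 1).
1/ε₁ + 1/ε₂ − 1 = 1/0.37 + 1/0.13 − 1 = 9.395.
T₁⁴ − T₂⁴ = 3.37×10^12 − 7.83×10^10 = 3.29×10^12 K⁴.
q = 5.67×10⁻⁸ × 3.29×10^12 / 9.395 = 19900 W/m².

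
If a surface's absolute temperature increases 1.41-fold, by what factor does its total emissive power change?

factor ≈ 3.95

P ∝ T⁴, so the power scales as (1.41)⁴ = 3.95.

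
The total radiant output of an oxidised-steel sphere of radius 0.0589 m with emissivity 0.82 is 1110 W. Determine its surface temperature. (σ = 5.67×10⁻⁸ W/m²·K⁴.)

A = 4πr² = 4π × (0.0589)² = 0.0436 m².
From P = εσAT⁴, T = (P / εσA)^(1/4) = (1110 / (0.82 × 5.67×10⁻⁸ × 0.0436))^(1/4).
T = (5.48×10^11)^(1/4) = 860 K.

T ≈ 860 K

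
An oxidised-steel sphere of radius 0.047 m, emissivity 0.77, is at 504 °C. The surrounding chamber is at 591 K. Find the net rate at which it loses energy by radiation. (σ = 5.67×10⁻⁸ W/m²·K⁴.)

Q ≈ 294 W

A = 4πr² = 4π × (0.047)² = 0.0278 m².
Convert: 504 °C = 777 K.
Q = εσA(T⁴ − T_s⁴). T⁴ − T_s⁴ = (777)⁴ − (591)⁴ = 3.64×10^11 − 1.22×10^11 = 2.42×10^11 K⁴.
Q = 0.77 × 5.67×10⁻⁸ × 0.0278 × 2.42×10^11 = 294 W.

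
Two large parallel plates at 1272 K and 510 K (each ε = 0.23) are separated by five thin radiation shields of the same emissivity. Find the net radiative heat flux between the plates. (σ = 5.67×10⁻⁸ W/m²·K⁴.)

q ≈ 3130 W/m²

Each of the 6 gaps contributes resistance (2/ε − 1) = 2/0.23 − 1 = 7.696; total = 46.17.
q = σ(T₁⁴ − T₂⁴) / 46.17 = 5.67×10⁻⁸ × 2.55×10^12 / 46.17 = 3130 W/m².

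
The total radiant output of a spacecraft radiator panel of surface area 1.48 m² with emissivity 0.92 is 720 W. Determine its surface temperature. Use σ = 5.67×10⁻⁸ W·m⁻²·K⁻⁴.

T ≈ 311 K

From P = εσAT⁴, T = (P / εσA)^(1/4) = (720 / (0.92 × 5.67×10⁻⁸ × 1.48))^(1/4).
T = (9.33×10^9)^(1/4) = 311 K.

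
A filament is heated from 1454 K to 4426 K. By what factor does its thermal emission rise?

P ∝ T⁴, so the ratio is (4426/1454)⁴ = (3.044)⁴ = 85.9.

ratio ≈ 85.9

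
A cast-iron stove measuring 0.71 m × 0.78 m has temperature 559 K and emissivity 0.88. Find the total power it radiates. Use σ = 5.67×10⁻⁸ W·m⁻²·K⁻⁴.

A = 0.71 × 0.78 = 0.554 m².
Stefan–Boltzmann: P = εσAT⁴ = 0.88 × 5.67×10⁻⁸ × 0.554 × (559)⁴ = 0.88 × 5.67×10⁻⁸ × 0.554 × 9.76×10^10.
P = 2700 W.

P ≈ 2700 W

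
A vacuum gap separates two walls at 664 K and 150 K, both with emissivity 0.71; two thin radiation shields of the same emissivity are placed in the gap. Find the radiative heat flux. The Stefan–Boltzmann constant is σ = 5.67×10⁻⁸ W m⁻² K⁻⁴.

q ≈ 2020 W/m²

Each of the 3 gaps contributes resistance (2/ε − 1) = 2/0.71 − 1 = 1.817; total = 5.451.
q = σ(T₁⁴ − T₂⁴) / 5.451 = 5.67×10⁻⁸ × 1.94×10^11 / 5.451 = 2020 W/m².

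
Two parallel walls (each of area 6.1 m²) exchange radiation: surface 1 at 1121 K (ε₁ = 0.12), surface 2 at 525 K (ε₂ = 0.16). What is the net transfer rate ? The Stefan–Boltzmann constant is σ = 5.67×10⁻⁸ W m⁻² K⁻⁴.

Q ≈ 38300 W

For two large parallel gray plates, q = σ(T₁⁴ − T₂⁴) / (1/ε₁ + 1/ε₂ − 1).
1/ε₁ + 1/ε₂ − 1 = 1/0.12 + 1/0.16 − 1 = 13.58.
T₁⁴ − T₂⁴ = 1.58×10^12 − 7.60×10^10 = 1.50×10^12 K⁴.
q = 5.67×10⁻⁸ × 1.50×10^12 / 13.58 = 6270 W/m².
Q = q·A = 6270 × 6.1 = 38300 W.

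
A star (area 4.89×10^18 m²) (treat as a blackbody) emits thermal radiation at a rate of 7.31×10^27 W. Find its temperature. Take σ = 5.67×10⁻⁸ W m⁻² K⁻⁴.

T ≈ 12700 K

From P = σAT⁴, T = (P / σA)^(1/4) = (7.31×10^27 / (5.67×10⁻⁸ × 4.89×10^18))^(1/4).
T = (2.64×10^16)^(1/4) = 12700 K.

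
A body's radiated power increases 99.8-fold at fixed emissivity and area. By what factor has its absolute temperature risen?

factor ≈ 3.16

P ∝ T⁴ ⇒ T ∝ P^(1/4), so T scales by (99.8)^(1/4) = 3.16.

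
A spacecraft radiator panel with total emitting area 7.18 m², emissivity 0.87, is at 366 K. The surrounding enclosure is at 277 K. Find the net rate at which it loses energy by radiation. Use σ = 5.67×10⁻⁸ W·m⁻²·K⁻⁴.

Q ≈ 4270 W

Q = εσA(T⁴ − T_s⁴). T⁴ − T_s⁴ = (366)⁴ − (277)⁴ = 1.79×10^10 − 5.89×10^9 = 1.21×10^10 K⁴.
Q = 0.87 × 5.67×10⁻⁸ × 7.18 × 1.21×10^10 = 4270 W.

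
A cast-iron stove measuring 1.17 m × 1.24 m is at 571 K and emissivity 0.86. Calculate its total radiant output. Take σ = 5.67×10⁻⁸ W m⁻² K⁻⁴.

A = 1.17 × 1.24 = 1.45 m².
P = εσAT⁴ = 0.86 × 5.67×10⁻⁸ × 1.45 × (571)⁴ = 0.86 × 5.67×10⁻⁸ × 1.45 × 1.06×10^11.
P = 7520 W.

P ≈ 7520 W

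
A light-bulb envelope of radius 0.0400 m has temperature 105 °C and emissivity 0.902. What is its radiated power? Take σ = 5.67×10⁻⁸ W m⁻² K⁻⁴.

A = 4πr² = 4π × (0.0400)² = 0.0201 m².
105 °C = 378 K.
P = εσAT⁴ = 0.902 × 5.67×10⁻⁸ × 0.0201 × (378)⁴ = 0.902 × 5.67×10⁻⁸ × 0.0201 × 2.04×10^10.
P = 21.0 W.

P ≈ 21.0 W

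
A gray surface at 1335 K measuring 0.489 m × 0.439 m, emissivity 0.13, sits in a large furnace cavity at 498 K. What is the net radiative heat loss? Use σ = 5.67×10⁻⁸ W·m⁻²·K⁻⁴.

A = 0.489 × 0.439 = 0.215 m².
Q = εσA(T⁴ − T_s⁴). T⁴ − T_s⁴ = (1335)⁴ − (498)⁴ = 3.18×10^12 − 6.15×10^10 = 3.11×10^12 K⁴.
Q = 0.13 × 5.67×10⁻⁸ × 0.215 × 3.11×10^12 = 4930 W.

Q ≈ 4930 W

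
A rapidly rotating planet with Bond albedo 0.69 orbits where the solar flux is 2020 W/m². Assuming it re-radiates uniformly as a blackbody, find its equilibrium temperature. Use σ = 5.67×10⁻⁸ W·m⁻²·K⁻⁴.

T ≈ 229 K

Power absorbed = (1−a)S·πR²; power emitted = 4πR²σT⁴. Equating and cancelling πR²:
T = ((1−a)S / 4σ)^(1/4) = (626 / (4 × 5.67×10⁻⁸))^(1/4) = (2.76×10^9)^(1/4).
T = 229 K.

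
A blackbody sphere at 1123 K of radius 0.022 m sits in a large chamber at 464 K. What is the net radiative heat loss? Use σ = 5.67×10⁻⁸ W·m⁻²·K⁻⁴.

Q ≈ 532 W

A = 4πr² = 4π × (0.022)² = 6.08×10^-3 m².
Q = σA(T⁴ − T_s⁴). T⁴ − T_s⁴ = (1123)⁴ − (464)⁴ = 1.59×10^12 − 4.64×10^10 = 1.54×10^12 K⁴.
Q = 5.67×10⁻⁸ × 6.08×10^-3 × 1.54×10^12 = 532 W.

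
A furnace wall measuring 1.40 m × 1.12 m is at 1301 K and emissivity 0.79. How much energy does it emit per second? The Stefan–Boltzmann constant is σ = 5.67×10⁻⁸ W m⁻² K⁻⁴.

A = 1.40 × 1.12 = 1.57 m².
Stefan–Boltzmann: P = εσAT⁴ = 0.79 × 5.67×10⁻⁸ × 1.57 × (1301)⁴ = 0.79 × 5.67×10⁻⁸ × 1.57 × 2.86×10^12.
P = 2.01×10^5 W.

P ≈ 2.01×10^5 W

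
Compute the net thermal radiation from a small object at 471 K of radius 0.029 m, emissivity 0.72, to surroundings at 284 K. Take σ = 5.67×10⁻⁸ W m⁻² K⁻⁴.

Q ≈ 18.4 W

A = 4πr² = 4π × (0.029)² = 0.0106 m².
Q = εσA(T⁴ − T_s⁴). T⁴ − T_s⁴ = (471)⁴ − (284)⁴ = 4.92×10^10 − 6.51×10^9 = 4.27×10^10 K⁴.
Q = 0.72 × 5.67×10⁻⁸ × 0.0106 × 4.27×10^10 = 18.4 W.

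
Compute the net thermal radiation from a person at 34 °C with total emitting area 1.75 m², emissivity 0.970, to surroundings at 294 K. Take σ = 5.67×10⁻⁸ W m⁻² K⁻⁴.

Q ≈ 136 W

Convert: 34 °C = 307 K.
Q = εσA(T⁴ − T_s⁴). T⁴ − T_s⁴ = (307)⁴ − (294)⁴ = 8.88×10^9 − 7.47×10^9 = 1.41×10^9 K⁴.
Q = 0.970 × 5.67×10⁻⁸ × 1.75 × 1.41×10^9 = 136 W.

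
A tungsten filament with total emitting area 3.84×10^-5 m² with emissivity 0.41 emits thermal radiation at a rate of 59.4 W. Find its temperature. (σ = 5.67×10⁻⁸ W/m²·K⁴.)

From P = εσAT⁴, T = (P / εσA)^(1/4) = (59.4 / (0.41 × 5.67×10⁻⁸ × 3.84×10^-5))^(1/4).
T = (6.65×10^13)^(1/4) = 2860 K.

T ≈ 2860 K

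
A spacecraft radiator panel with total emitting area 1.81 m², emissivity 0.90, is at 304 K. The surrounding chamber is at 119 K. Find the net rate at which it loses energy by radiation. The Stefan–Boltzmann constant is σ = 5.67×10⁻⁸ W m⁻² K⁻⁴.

Q ≈ 770 W

Q = εσA(T⁴ − T_s⁴). T⁴ − T_s⁴ = (304)⁴ − (119)⁴ = 8.54×10^9 − 2.01×10^8 = 8.34×10^9 K⁴.
Q = 0.90 × 5.67×10⁻⁸ × 1.81 × 8.34×10^9 = 770 W.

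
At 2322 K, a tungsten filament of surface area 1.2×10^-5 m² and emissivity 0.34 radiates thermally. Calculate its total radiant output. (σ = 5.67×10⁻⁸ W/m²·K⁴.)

P ≈ 6.72 W

P = εσAT⁴ = 0.34 × 5.67×10⁻⁸ × 1.20×10^-5 × (2322)⁴ = 0.34 × 5.67×10⁻⁸ × 1.20×10^-5 × 2.91×10^13.
P = 6.72 W.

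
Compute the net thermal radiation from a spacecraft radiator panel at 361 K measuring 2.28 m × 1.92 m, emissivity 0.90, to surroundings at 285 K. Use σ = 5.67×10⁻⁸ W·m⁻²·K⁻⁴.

A = 2.28 × 1.92 = 4.38 m².
Q = εσA(T⁴ − T_s⁴). T⁴ − T_s⁴ = (361)⁴ − (285)⁴ = 1.70×10^10 − 6.60×10^9 = 1.04×10^10 K⁴.
Q = 0.90 × 5.67×10⁻⁸ × 4.38 × 1.04×10^10 = 2320 W.

Q ≈ 2320 W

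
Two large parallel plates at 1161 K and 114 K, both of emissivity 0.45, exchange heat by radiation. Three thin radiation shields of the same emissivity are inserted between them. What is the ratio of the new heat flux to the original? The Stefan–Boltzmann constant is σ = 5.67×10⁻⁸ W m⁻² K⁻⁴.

With N identical shields there are N+1 = 4 gaps in series, each with the same radiative resistance, so the flux falls to 1/(N+1) of its unshielded value.

ratio ≈ 0.250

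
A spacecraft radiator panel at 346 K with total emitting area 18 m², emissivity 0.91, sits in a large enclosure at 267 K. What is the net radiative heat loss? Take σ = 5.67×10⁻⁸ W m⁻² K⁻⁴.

Q ≈ 8590 W

Q = εσA(T⁴ − T_s⁴). T⁴ − T_s⁴ = (346)⁴ − (267)⁴ = 1.43×10^10 − 5.08×10^9 = 9.25×10^9 K⁴.
Q = 0.91 × 5.67×10⁻⁸ × 18.0 × 9.25×10^9 = 8590 W.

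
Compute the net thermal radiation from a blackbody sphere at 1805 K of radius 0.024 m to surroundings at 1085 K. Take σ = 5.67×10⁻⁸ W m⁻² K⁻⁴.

A = 4πr² = 4π × (0.024)² = 7.24×10^-3 m².
Q = σA(T⁴ − T_s⁴). T⁴ − T_s⁴ = (1805)⁴ − (1085)⁴ = 1.06×10^13 − 1.39×10^12 = 9.23×10^12 K⁴.
Q = 5.67×10⁻⁸ × 7.24×10^-3 × 9.23×10^12 = 3790 W.

Q ≈ 3790 W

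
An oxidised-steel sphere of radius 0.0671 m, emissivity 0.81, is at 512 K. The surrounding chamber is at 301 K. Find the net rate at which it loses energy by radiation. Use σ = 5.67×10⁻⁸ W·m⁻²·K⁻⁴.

A = 4πr² = 4π × (0.0671)² = 0.0566 m².
Q = εσA(T⁴ − T_s⁴). T⁴ − T_s⁴ = (512)⁴ − (301)⁴ = 6.87×10^10 − 8.21×10^9 = 6.05×10^10 K⁴.
Q = 0.81 × 5.67×10⁻⁸ × 0.0566 × 6.05×10^10 = 157 W.

Q ≈ 157 W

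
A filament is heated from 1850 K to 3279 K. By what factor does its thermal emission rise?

ratio ≈ 9.87

P ∝ T⁴, so the ratio is (3279/1850)⁴ = (1.772)⁴ = 9.87.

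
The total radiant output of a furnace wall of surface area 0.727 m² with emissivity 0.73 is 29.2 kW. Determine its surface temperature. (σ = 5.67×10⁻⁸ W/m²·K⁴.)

From P = εσAT⁴, T = (P / εσA)^(1/4) = (29200 / (0.73 × 5.67×10⁻⁸ × 0.727))^(1/4).
T = (9.70×10^11)^(1/4) = 993 K.

T ≈ 993 K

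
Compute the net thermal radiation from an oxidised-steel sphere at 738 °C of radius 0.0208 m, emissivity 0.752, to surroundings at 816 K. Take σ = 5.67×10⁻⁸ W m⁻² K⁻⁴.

Q ≈ 139 W

A = 4πr² = 4π × (0.0208)² = 5.44×10^-3 m².
Convert: 738 °C = 1011 K.
Q = εσA(T⁴ − T_s⁴). T⁴ − T_s⁴ = (1011)⁴ − (816)⁴ = 1.04×10^12 − 4.43×10^11 = 6.01×10^11 K⁴.
Q = 0.752 × 5.67×10⁻⁸ × 5.44×10^-3 × 6.01×10^11 = 139 W.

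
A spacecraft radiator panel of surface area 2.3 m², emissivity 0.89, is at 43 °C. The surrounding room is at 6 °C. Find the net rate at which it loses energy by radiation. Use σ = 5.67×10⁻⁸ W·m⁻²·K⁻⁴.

Q ≈ 454 W

Convert: 43 °C = 316 K; 6 °C = 279 K.
Q = εσA(T⁴ − T_s⁴). T⁴ − T_s⁴ = (316)⁴ − (279)⁴ = 9.97×10^9 − 6.06×10^9 = 3.91×10^9 K⁴.
Q = 0.89 × 5.67×10⁻⁸ × 2.30 × 3.91×10^9 = 454 W.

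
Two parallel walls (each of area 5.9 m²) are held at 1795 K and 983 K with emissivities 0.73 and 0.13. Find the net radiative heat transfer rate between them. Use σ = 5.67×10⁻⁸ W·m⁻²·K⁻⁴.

Q ≈ 3.92×10^5 W

For two large parallel gray plates, q = σ(T₁⁴ − T₂⁴) / (1/ε₁ + 1/ε₂ − 1).
1/ε₁ + 1/ε₂ − 1 = 1/0.73 + 1/0.13 − 1 = 8.062.
T₁⁴ − T₂⁴ = 1.04×10^13 − 9.34×10^11 = 9.45×10^12 K⁴.
q = 5.67×10⁻⁸ × 9.45×10^12 / 8.062 = 66400 W/m².
Q = q·A = 66400 × 5.9 = 3.92×10^5 W.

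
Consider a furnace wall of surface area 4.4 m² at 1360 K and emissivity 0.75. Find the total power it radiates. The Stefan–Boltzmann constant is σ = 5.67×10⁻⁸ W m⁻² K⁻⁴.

P ≈ 6.40×10^5 W

Stefan–Boltzmann: P = εσAT⁴ = 0.75 × 5.67×10⁻⁸ × 4.40 × (1360)⁴ = 0.75 × 5.67×10⁻⁸ × 4.40 × 3.42×10^12.
P = 6.40×10^5 W.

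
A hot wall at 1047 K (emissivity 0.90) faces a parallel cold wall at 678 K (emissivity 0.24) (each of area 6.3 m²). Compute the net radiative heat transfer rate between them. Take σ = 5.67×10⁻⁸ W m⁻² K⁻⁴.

For two large parallel gray plates, q = σ(T₁⁴ − T₂⁴) / (1/ε₁ + 1/ε₂ − 1).
1/ε₁ + 1/ε₂ − 1 = 1/0.90 + 1/0.24 − 1 = 4.278.
T₁⁴ − T₂⁴ = 1.20×10^12 − 2.11×10^11 = 9.90×10^11 K⁴.
q = 5.67×10⁻⁸ × 9.90×10^11 / 4.278 = 13100 W/m².
Q = q·A = 13100 × 6.3 = 82700 W.

Q ≈ 82700 W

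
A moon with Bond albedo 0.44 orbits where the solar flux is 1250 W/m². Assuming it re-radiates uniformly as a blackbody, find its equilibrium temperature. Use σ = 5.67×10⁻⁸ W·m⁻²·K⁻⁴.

Power absorbed = (1−a)S·πR²; power emitted = 4πR²σT⁴. Equating and cancelling πR²:
T = ((1−a)S / 4σ)^(1/4) = (700 / (4 × 5.67×10⁻⁸))^(1/4) = (3.09×10^9)^(1/4).
T = 236 K.

T ≈ 236 K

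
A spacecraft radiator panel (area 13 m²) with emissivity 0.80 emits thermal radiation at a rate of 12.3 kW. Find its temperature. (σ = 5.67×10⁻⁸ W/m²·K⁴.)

From P = εσAT⁴, T = (P / εσA)^(1/4) = (12300 / (0.80 × 5.67×10⁻⁸ × 13.0))^(1/4).
T = (2.09×10^10)^(1/4) = 380 K.

T ≈ 380 K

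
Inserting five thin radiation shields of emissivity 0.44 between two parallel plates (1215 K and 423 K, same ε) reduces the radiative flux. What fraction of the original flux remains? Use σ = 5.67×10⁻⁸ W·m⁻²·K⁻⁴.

With N identical shields there are N+1 = 6 gaps in series, each with the same radiative resistance, so the flux falls to 1/(N+1) of its unshielded value.

ratio ≈ 0.167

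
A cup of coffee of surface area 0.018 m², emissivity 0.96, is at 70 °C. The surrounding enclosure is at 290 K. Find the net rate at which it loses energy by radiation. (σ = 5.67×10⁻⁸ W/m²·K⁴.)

Convert: 70 °C = 343 K.
Q = εσA(T⁴ − T_s⁴). T⁴ − T_s⁴ = (343)⁴ − (290)⁴ = 1.38×10^10 − 7.07×10^9 = 6.77×10^9 K⁴.
Q = 0.96 × 5.67×10⁻⁸ × 0.0180 × 6.77×10^9 = 6.63 W.

Q ≈ 6.63 W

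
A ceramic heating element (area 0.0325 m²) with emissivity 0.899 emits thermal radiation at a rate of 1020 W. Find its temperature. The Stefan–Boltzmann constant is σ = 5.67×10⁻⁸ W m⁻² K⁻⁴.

T ≈ 886 K

From P = εσAT⁴, T = (P / εσA)^(1/4) = (1020 / (0.899 × 5.67×10⁻⁸ × 0.0325))^(1/4).
T = (6.16×10^11)^(1/4) = 886 K.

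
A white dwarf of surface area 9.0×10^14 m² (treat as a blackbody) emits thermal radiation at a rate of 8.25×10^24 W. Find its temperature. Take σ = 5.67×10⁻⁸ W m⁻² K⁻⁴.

T ≈ 20100 K

From P = σAT⁴, T = (P / σA)^(1/4) = (8.25×10^24 / (5.67×10⁻⁸ × 9.00×10^14))^(1/4).
T = (1.62×10^17)^(1/4) = 20100 K.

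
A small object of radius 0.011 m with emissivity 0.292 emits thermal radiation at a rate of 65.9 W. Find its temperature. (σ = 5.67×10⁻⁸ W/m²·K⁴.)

T ≈ 1270 K

A = 4πr² = 4π × (0.011)² = 1.52×10^-3 m².
From P = εσAT⁴, T = (P / εσA)^(1/4) = (65.9 / (0.292 × 5.67×10⁻⁸ × 1.52×10^-3))^(1/4).
T = (2.62×10^12)^(1/4) = 1270 K.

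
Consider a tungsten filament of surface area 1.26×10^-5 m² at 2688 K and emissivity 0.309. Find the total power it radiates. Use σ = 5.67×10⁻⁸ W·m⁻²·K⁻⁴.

P ≈ 11.5 W

P = εσAT⁴ = 0.309 × 5.67×10⁻⁸ × 1.26×10^-5 × (2688)⁴ = 0.309 × 5.67×10⁻⁸ × 1.26×10^-5 × 5.22×10^13.
P = 11.5 W.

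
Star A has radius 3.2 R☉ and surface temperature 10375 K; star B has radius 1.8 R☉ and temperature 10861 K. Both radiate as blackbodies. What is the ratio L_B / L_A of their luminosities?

L = 4πR²σT⁴ ∝ R²T⁴, so L_B/L_A = (1.8/3.2)² × (10861/10375)⁴ = 0.316 × 1.20 = 0.380.

L_B/L_A ≈ 0.380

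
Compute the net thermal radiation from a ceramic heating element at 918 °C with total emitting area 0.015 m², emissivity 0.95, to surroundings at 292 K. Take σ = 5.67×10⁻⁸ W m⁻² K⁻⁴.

Convert: 918 °C = 1191 K.
Q = εσA(T⁴ − T_s⁴). T⁴ − T_s⁴ = (1191)⁴ − (292)⁴ = 2.01×10^12 − 7.27×10^9 = 2.00×10^12 K⁴.
Q = 0.95 × 5.67×10⁻⁸ × 0.0150 × 2.00×10^12 = 1620 W.

Q ≈ 1620 W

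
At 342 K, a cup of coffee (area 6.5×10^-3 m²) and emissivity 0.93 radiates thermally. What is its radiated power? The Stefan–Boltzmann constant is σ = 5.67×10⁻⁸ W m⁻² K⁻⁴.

P ≈ 4.69 W

Stefan–Boltzmann: P = εσAT⁴ = 0.93 × 5.67×10⁻⁸ × 6.50×10^-3 × (342)⁴ = 0.93 × 5.67×10⁻⁸ × 6.50×10^-3 × 1.37×10^10.
P = 4.69 W.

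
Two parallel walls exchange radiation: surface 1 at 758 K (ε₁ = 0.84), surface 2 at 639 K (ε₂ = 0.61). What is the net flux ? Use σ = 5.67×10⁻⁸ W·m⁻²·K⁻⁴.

q ≈ 5060 W/m²

For two large parallel gray plates, q = σ(T₁⁴ − T₂⁴) / (1/ε₁ + 1/ε₂ − 1).
1/ε₁ + 1/ε₂ − 1 = 1/0.84 + 1/0.61 − 1 = 1.830.
T₁⁴ − T₂⁴ = 3.30×10^11 − 1.67×10^11 = 1.63×10^11 K⁴.
q = 5.67×10⁻⁸ × 1.63×10^11 / 1.830 = 5060 W/m².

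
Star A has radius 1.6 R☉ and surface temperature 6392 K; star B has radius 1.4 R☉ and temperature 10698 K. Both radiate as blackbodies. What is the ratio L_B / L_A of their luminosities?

L_B/L_A ≈ 6.01

L = 4πR²σT⁴ ∝ R²T⁴, so L_B/L_A = (1.4/1.6)² × (10698/6392)⁴ = 0.766 × 7.85 = 6.01.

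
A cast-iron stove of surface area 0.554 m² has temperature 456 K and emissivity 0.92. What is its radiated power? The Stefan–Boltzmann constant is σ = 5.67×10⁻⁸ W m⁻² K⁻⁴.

P ≈ 1250 W

Stefan–Boltzmann: P = εσAT⁴ = 0.92 × 5.67×10⁻⁸ × 0.554 × (456)⁴ = 0.92 × 5.67×10⁻⁸ × 0.554 × 4.32×10^10.
P = 1250 W.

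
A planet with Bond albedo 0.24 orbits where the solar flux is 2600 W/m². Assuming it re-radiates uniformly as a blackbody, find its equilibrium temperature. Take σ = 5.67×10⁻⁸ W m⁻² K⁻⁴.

T ≈ 306 K

Power absorbed = (1−a)S·πR²; power emitted = 4πR²σT⁴. Equating and cancelling πR²:
T = ((1−a)S / 4σ)^(1/4) = (1980 / (4 × 5.67×10⁻⁸))^(1/4) = (8.71×10^9)^(1/4).
T = 306 K.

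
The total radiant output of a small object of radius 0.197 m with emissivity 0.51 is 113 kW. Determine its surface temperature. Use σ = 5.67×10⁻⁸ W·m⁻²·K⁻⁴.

T ≈ 1680 K

A = 4πr² = 4π × (0.197)² = 0.488 m².
From P = εσAT⁴, T = (P / εσA)^(1/4) = (1.13×10^5 / (0.51 × 5.67×10⁻⁸ × 0.488))^(1/4).
T = (8.01×10^12)^(1/4) = 1680 K.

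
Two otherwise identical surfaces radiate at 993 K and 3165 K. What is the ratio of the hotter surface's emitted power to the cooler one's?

ratio ≈ 103

P ∝ T⁴, so the ratio is (3165/993)⁴ = (3.187)⁴ = 103.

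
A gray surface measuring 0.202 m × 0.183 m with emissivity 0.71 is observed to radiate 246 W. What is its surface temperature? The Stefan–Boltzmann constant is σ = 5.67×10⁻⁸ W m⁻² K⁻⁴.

A = 0.202 × 0.183 = 0.0370 m².
From P = εσAT⁴, T = (P / εσA)^(1/4) = (246 / (0.71 × 5.67×10⁻⁸ × 0.0370))^(1/4).
T = (1.65×10^11)^(1/4) = 638 K.

T ≈ 638 K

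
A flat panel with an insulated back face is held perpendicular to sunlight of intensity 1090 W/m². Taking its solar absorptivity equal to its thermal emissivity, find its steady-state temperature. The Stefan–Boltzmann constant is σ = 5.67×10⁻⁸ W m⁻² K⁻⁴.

Absorbed flux αS = emitted flux εσT⁴ (one radiating face); with α = ε, T = (S/σ)^(1/4).
T = (1090 / 5.67×10⁻⁸)^(1/4) = (1.92×10^10)^(1/4).
T = 372 K.

T ≈ 372 K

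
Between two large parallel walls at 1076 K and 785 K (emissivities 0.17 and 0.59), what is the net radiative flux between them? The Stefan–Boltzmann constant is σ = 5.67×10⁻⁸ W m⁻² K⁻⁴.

q ≈ 8280 W/m²

For two large parallel gray plates, q = σ(T₁⁴ − T₂⁴) / (1/ε₁ + 1/ε₂ − 1).
1/ε₁ + 1/ε₂ − 1 = 1/0.17 + 1/0.59 − 1 = 6.577.
T₁⁴ − T₂⁴ = 1.34×10^12 − 3.80×10^11 = 9.61×10^11 K⁴.
q = 5.67×10⁻⁸ × 9.61×10^11 / 6.577 = 8280 W/m².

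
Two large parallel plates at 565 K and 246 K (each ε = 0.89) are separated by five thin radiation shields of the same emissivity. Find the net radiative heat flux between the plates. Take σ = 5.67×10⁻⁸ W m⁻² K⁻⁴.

Each of the 6 gaps contributes resistance (2/ε − 1) = 2/0.89 − 1 = 1.247; total = 7.483.
q = σ(T₁⁴ − T₂⁴) / 7.483 = 5.67×10⁻⁸ × 9.82×10^10 / 7.483 = 744 W/m².

q ≈ 744 W/m²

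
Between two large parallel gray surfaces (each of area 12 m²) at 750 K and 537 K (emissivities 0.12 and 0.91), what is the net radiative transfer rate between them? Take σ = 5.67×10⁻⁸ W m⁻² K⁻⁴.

Q ≈ 18800 W

For two large parallel gray plates, q = σ(T₁⁴ − T₂⁴) / (1/ε₁ + 1/ε₂ − 1).
1/ε₁ + 1/ε₂ − 1 = 1/0.12 + 1/0.91 − 1 = 8.432.
T₁⁴ − T₂⁴ = 3.16×10^11 − 8.32×10^10 = 2.33×10^11 K⁴.
q = 5.67×10⁻⁸ × 2.33×10^11 / 8.432 = 1570 W/m².
Q = q·A = 1570 × 12 = 18800 W.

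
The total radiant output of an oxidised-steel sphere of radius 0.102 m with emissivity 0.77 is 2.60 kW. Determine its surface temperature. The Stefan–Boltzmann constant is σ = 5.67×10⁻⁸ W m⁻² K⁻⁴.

T ≈ 822 K

A = 4πr² = 4π × (0.102)² = 0.131 m².
From P = εσAT⁴, T = (P / εσA)^(1/4) = (2600 / (0.77 × 5.67×10⁻⁸ × 0.131))^(1/4).
T = (4.56×10^11)^(1/4) = 822 K.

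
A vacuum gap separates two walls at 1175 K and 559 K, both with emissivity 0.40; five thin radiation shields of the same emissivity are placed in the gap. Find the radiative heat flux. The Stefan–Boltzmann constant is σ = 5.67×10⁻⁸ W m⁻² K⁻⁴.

q ≈ 4270 W/m²

Each of the 6 gaps contributes resistance (2/ε − 1) = 2/0.40 − 1 = 4.000; total = 24.00.
q = σ(T₁⁴ − T₂⁴) / 24.00 = 5.67×10⁻⁸ × 1.81×10^12 / 24.00 = 4270 W/m².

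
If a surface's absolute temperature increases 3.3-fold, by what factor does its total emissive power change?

P ∝ T⁴, so the power scales as (3.3)⁴ = 119.

factor ≈ 119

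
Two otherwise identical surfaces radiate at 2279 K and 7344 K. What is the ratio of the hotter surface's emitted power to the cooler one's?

P ∝ T⁴, so the ratio is (7344/2279)⁴ = (3.222)⁴ = 108.

ratio ≈ 108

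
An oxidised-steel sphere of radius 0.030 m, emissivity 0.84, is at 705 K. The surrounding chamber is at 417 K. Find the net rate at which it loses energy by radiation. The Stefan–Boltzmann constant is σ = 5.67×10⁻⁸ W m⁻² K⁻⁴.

A = 4πr² = 4π × (0.030)² = 0.0113 m².
Q = εσA(T⁴ − T_s⁴). T⁴ − T_s⁴ = (705)⁴ − (417)⁴ = 2.47×10^11 − 3.02×10^10 = 2.17×10^11 K⁴.
Q = 0.84 × 5.67×10⁻⁸ × 0.0113 × 2.17×10^11 = 117 W.

Q ≈ 117 W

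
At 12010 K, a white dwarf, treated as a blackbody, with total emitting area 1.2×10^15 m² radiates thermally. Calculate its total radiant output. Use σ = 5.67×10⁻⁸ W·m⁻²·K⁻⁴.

P ≈ 1.42×10^24 W

P = σAT⁴ = 5.67×10⁻⁸ × 1.20×10^15 × (12010)⁴ = 5.67×10⁻⁸ × 1.20×10^15 × 2.08×10^16.
P = 1.42×10^24 W.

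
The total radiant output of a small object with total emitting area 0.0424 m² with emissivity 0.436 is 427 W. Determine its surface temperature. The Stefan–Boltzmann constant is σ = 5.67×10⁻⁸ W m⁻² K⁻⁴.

T ≈ 799 K

From P = εσAT⁴, T = (P / εσA)^(1/4) = (427 / (0.436 × 5.67×10⁻⁸ × 0.0424))^(1/4).
T = (4.07×10^11)^(1/4) = 799 K.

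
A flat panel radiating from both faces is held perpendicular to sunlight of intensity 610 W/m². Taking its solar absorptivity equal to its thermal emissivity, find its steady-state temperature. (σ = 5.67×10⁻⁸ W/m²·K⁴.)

T ≈ 271 K

Absorbed flux αS = emitted flux 2εσT⁴ per unit area; with α = ε this gives T = (S/2σ)^(1/4).
T = (610 / (2 × 5.67×10⁻⁸))^(1/4) = (5.38×10^9)^(1/4).
T = 271 K.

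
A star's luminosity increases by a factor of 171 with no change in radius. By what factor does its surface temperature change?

P ∝ T⁴ ⇒ T ∝ P^(1/4), so T scales by (171)^(1/4) = 3.62.

factor ≈ 3.62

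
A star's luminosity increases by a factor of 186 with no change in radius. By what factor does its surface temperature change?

factor ≈ 3.69

P ∝ T⁴ ⇒ T ∝ P^(1/4), so T scales by (186)^(1/4) = 3.69.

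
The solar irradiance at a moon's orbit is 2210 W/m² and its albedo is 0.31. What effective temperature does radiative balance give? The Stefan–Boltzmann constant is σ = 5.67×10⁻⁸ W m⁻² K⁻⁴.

T ≈ 286 K

Power absorbed = (1−a)S·πR²; power emitted = 4πR²σT⁴. Equating and cancelling πR²:
T = ((1−a)S / 4σ)^(1/4) = (1520 / (4 × 5.67×10⁻⁸))^(1/4) = (6.72×10^9)^(1/4).
T = 286 K.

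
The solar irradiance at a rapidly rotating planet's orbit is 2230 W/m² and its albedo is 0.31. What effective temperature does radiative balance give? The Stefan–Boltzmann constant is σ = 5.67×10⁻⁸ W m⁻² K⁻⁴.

T ≈ 287 K

Power absorbed = (1−a)S·πR²; power emitted = 4πR²σT⁴. Equating and cancelling πR²:
T = ((1−a)S / 4σ)^(1/4) = (1540 / (4 × 5.67×10⁻⁸))^(1/4) = (6.78×10^9)^(1/4).
T = 287 K.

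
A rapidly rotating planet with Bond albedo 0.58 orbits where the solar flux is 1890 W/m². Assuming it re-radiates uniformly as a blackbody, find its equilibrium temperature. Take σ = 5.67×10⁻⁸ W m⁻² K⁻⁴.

T ≈ 243 K

Power absorbed = (1−a)S·πR²; power emitted = 4πR²σT⁴. Equating and cancelling πR²:
T = ((1−a)S / 4σ)^(1/4) = (794 / (4 × 5.67×10⁻⁸))^(1/4) = (3.50×10^9)^(1/4).
T = 243 K.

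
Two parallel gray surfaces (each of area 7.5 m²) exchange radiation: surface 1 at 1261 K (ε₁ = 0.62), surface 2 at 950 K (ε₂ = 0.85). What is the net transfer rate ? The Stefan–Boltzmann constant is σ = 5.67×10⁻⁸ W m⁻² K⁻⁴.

Q ≈ 4.07×10^5 W

For two large parallel gray plates, q = σ(T₁⁴ − T₂⁴) / (1/ε₁ + 1/ε₂ − 1).
1/ε₁ + 1/ε₂ − 1 = 1/0.62 + 1/0.85 − 1 = 1.789.
T₁⁴ − T₂⁴ = 2.53×10^12 − 8.15×10^11 = 1.71×10^12 K⁴.
q = 5.67×10⁻⁸ × 1.71×10^12 / 1.789 = 54300 W/m².
Q = q·A = 54300 × 7.5 = 4.07×10^5 W.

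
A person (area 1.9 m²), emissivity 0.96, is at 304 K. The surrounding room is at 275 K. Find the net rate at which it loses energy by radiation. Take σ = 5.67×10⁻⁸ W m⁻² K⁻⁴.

Q ≈ 292 W

Q = εσA(T⁴ − T_s⁴). T⁴ − T_s⁴ = (304)⁴ − (275)⁴ = 8.54×10^9 − 5.72×10^9 = 2.82×10^9 K⁴.
Q = 0.96 × 5.67×10⁻⁸ × 1.90 × 2.82×10^9 = 292 W.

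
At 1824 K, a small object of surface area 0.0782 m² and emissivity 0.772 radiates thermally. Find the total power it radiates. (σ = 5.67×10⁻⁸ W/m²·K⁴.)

P = εσAT⁴ = 0.772 × 5.67×10⁻⁸ × 0.0782 × (1824)⁴ = 0.772 × 5.67×10⁻⁸ × 0.0782 × 1.11×10^13.
P = 37900 W.

P ≈ 37900 W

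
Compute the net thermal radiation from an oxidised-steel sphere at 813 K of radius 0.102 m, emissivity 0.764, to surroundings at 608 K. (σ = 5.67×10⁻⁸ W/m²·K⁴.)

A = 4πr² = 4π × (0.102)² = 0.131 m².
Q = εσA(T⁴ − T_s⁴). T⁴ − T_s⁴ = (813)⁴ − (608)⁴ = 4.37×10^11 − 1.37×10^11 = 3.00×10^11 K⁴.
Q = 0.764 × 5.67×10⁻⁸ × 0.131 × 3.00×10^11 = 1700 W.

Q ≈ 1700 W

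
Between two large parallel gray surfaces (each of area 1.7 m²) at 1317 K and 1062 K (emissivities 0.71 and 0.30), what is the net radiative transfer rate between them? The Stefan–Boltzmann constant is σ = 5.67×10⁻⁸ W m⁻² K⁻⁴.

For two large parallel gray plates, q = σ(T₁⁴ − T₂⁴) / (1/ε₁ + 1/ε₂ − 1).
1/ε₁ + 1/ε₂ − 1 = 1/0.71 + 1/0.30 − 1 = 3.742.
T₁⁴ − T₂⁴ = 3.01×10^12 − 1.27×10^12 = 1.74×10^12 K⁴.
q = 5.67×10⁻⁸ × 1.74×10^12 / 3.742 = 26300 W/m².
Q = q·A = 26300 × 1.7 = 44700 W.

Q ≈ 44700 W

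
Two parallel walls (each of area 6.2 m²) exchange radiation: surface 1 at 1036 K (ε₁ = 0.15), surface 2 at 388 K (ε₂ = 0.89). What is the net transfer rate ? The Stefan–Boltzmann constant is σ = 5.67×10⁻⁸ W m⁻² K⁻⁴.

For two large parallel gray plates, q = σ(T₁⁴ − T₂⁴) / (1/ε₁ + 1/ε₂ − 1).
1/ε₁ + 1/ε₂ − 1 = 1/0.15 + 1/0.89 − 1 = 6.790.
T₁⁴ − T₂⁴ = 1.15×10^12 − 2.27×10^10 = 1.13×10^12 K⁴.
q = 5.67×10⁻⁸ × 1.13×10^12 / 6.790 = 9430 W/m².
Q = q·A = 9430 × 6.2 = 58500 W.

Q ≈ 58500 W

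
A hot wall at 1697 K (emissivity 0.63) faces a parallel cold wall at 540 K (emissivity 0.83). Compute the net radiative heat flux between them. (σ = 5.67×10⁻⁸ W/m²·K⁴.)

For two large parallel gray plates, q = σ(T₁⁴ − T₂⁴) / (1/ε₁ + 1/ε₂ − 1).
1/ε₁ + 1/ε₂ − 1 = 1/0.63 + 1/0.83 − 1 = 1.792.
T₁⁴ − T₂⁴ = 8.29×10^12 − 8.50×10^10 = 8.21×10^12 K⁴.
q = 5.67×10⁻⁸ × 8.21×10^12 / 1.792 = 2.60×10^5 W/m².

q ≈ 2.60×10^5 W/m²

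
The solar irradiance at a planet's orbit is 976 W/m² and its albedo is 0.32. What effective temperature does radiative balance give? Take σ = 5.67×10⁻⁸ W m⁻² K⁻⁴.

Power absorbed = (1−a)S·πR²; power emitted = 4πR²σT⁴. Equating and cancelling πR²:
T = ((1−a)S / 4σ)^(1/4) = (664 / (4 × 5.67×10⁻⁸))^(1/4) = (2.93×10^9)^(1/4).
T = 233 K.

T ≈ 233 K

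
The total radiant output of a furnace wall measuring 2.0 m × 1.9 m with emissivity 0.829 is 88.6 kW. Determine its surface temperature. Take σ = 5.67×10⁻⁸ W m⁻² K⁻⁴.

A = 2.0 × 1.9 = 3.80 m².
From P = εσAT⁴, T = (P / εσA)^(1/4) = (88600 / (0.829 × 5.67×10⁻⁸ × 3.80))^(1/4).
T = (4.96×10^11)^(1/4) = 839 K.

T ≈ 839 K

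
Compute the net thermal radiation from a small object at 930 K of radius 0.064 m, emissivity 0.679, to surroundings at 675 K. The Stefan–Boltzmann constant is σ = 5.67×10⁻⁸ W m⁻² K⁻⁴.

Q ≈ 1070 W

A = 4πr² = 4π × (0.064)² = 0.0515 m².
Q = εσA(T⁴ − T_s⁴). T⁴ − T_s⁴ = (930)⁴ − (675)⁴ = 7.48×10^11 − 2.08×10^11 = 5.40×10^11 K⁴.
Q = 0.679 × 5.67×10⁻⁸ × 0.0515 × 5.40×10^11 = 1070 W.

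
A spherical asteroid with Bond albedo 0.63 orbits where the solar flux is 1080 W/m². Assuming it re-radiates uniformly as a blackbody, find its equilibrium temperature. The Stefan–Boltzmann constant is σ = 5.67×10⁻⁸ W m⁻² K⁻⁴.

Power absorbed = (1−a)S·πR²; power emitted = 4πR²σT⁴. Equating and cancelling πR²:
T = ((1−a)S / 4σ)^(1/4) = (400 / (4 × 5.67×10⁻⁸))^(1/4) = (1.76×10^9)^(1/4).
T = 205 K.

T ≈ 205 K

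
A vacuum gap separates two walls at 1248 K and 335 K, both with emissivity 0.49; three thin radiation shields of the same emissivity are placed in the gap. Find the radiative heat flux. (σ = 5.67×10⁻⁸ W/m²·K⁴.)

q ≈ 11100 W/m²

Each of the 4 gaps contributes resistance (2/ε − 1) = 2/0.49 − 1 = 3.082; total = 12.33.
q = σ(T₁⁴ − T₂⁴) / 12.33 = 5.67×10⁻⁸ × 2.41×10^12 / 12.33 = 11100 W/m².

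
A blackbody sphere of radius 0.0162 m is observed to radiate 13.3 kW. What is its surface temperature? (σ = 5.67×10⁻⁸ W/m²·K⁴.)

A = 4πr² = 4π × (0.0162)² = 3.30×10^-3 m².
From P = σAT⁴, T = (P / σA)^(1/4) = (13300 / (5.67×10⁻⁸ × 3.30×10^-3))^(1/4).
T = (7.11×10^13)^(1/4) = 2900 K.

T ≈ 2900 K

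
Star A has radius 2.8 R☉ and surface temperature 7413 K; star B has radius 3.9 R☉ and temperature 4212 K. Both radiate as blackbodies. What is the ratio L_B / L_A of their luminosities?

L_B/L_A ≈ 0.202

L = 4πR²σT⁴ ∝ R²T⁴, so L_B/L_A = (3.9/2.8)² × (4212/7413)⁴ = 1.94 × 0.104 = 0.202.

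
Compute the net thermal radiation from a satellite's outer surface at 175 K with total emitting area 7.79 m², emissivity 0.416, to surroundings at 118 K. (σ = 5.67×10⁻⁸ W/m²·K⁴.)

Q ≈ 137 W

Q = εσA(T⁴ − T_s⁴). T⁴ − T_s⁴ = (175)⁴ − (118)⁴ = 9.38×10^8 − 1.94×10^8 = 7.44×10^8 K⁴.
Q = 0.416 × 5.67×10⁻⁸ × 7.79 × 7.44×10^8 = 137 W.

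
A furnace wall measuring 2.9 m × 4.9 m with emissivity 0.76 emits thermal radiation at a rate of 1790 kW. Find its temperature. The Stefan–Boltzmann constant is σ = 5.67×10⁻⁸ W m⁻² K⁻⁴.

A = 2.9 × 4.9 = 14.2 m².
From P = εσAT⁴, T = (P / εσA)^(1/4) = (1.79×10^6 / (0.76 × 5.67×10⁻⁸ × 14.2))^(1/4).
T = (2.92×10^12)^(1/4) = 1310 K.

T ≈ 1310 K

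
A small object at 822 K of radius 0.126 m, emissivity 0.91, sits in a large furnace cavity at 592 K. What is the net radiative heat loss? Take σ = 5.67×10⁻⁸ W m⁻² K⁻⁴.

A = 4πr² = 4π × (0.126)² = 0.200 m².
Q = εσA(T⁴ − T_s⁴). T⁴ − T_s⁴ = (822)⁴ − (592)⁴ = 4.57×10^11 − 1.23×10^11 = 3.34×10^11 K⁴.
Q = 0.91 × 5.67×10⁻⁸ × 0.200 × 3.34×10^11 = 3440 W.

Q ≈ 3440 W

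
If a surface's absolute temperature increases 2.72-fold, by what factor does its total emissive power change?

factor ≈ 54.7

P ∝ T⁴, so the power scales as (2.72)⁴ = 54.7.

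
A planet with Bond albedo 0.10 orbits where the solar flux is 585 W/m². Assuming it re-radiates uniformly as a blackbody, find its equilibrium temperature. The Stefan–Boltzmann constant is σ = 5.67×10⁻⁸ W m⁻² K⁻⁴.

Power absorbed = (1−a)S·πR²; power emitted = 4πR²σT⁴. Equating and cancelling πR²:
T = ((1−a)S / 4σ)^(1/4) = (526 / (4 × 5.67×10⁻⁸))^(1/4) = (2.32×10^9)^(1/4).
T = 220 K.

T ≈ 220 K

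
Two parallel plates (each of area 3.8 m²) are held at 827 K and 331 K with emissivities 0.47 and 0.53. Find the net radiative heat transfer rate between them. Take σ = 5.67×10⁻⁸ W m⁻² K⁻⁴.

Q ≈ 32600 W

For two large parallel gray plates, q = σ(T₁⁴ − T₂⁴) / (1/ε₁ + 1/ε₂ − 1).
1/ε₁ + 1/ε₂ − 1 = 1/0.47 + 1/0.53 − 1 = 3.014.
T₁⁴ − T₂⁴ = 4.68×10^11 − 1.20×10^10 = 4.56×10^11 K⁴.
q = 5.67×10⁻⁸ × 4.56×10^11 / 3.014 = 8570 W/m².
Q = q·A = 8570 × 3.8 = 32600 W.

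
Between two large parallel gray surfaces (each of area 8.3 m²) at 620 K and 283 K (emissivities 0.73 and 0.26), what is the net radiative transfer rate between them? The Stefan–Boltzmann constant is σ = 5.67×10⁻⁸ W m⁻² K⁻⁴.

Q ≈ 15800 W

For two large parallel gray plates, q = σ(T₁⁴ − T₂⁴) / (1/ε₁ + 1/ε₂ − 1).
1/ε₁ + 1/ε₂ − 1 = 1/0.73 + 1/0.26 − 1 = 4.216.
T₁⁴ − T₂⁴ = 1.48×10^11 − 6.41×10^9 = 1.41×10^11 K⁴.
q = 5.67×10⁻⁸ × 1.41×10^11 / 4.216 = 1900 W/m².
Q = q·A = 1900 × 8.3 = 15800 W.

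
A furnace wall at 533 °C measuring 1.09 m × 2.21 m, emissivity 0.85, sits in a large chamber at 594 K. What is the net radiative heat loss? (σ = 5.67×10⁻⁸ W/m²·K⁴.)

Q ≈ 34500 W

A = 1.09 × 2.21 = 2.41 m².
Convert: 533 °C = 806 K.
Q = εσA(T⁴ − T_s⁴). T⁴ − T_s⁴ = (806)⁴ − (594)⁴ = 4.22×10^11 − 1.24×10^11 = 2.98×10^11 K⁴.
Q = 0.85 × 5.67×10⁻⁸ × 2.41 × 2.98×10^11 = 34500 W.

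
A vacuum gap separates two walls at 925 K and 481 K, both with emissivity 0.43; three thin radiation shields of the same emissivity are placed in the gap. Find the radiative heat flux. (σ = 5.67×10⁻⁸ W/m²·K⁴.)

Each of the 4 gaps contributes resistance (2/ε − 1) = 2/0.43 − 1 = 3.651; total = 14.60.
q = σ(T₁⁴ − T₂⁴) / 14.60 = 5.67×10⁻⁸ × 6.79×10^11 / 14.60 = 2630 W/m².

q ≈ 2630 W/m²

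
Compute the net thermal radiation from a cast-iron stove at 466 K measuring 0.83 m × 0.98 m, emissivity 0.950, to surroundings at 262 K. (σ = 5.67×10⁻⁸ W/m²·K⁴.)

A = 0.83 × 0.98 = 0.813 m².
Q = εσA(T⁴ − T_s⁴). T⁴ − T_s⁴ = (466)⁴ − (262)⁴ = 4.72×10^10 − 4.71×10^9 = 4.24×10^10 K⁴.
Q = 0.950 × 5.67×10⁻⁸ × 0.813 × 4.24×10^10 = 1860 W.

Q ≈ 1860 W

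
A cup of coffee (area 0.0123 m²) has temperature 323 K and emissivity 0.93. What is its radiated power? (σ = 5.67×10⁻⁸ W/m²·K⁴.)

P ≈ 7.06 W

Stefan–Boltzmann: P = εσAT⁴ = 0.93 × 5.67×10⁻⁸ × 0.0123 × (323)⁴ = 0.93 × 5.67×10⁻⁸ × 0.0123 × 1.09×10^10.
P = 7.06 W.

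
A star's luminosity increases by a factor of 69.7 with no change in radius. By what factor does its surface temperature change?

factor ≈ 2.89

P ∝ T⁴ ⇒ T ∝ P^(1/4), so T scales by (69.7)^(1/4) = 2.89.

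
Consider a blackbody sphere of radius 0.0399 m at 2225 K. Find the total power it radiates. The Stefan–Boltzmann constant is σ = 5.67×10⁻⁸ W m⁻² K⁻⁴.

A = 4πr² = 4π × (0.0399)² = 0.0200 m².
P = σAT⁴ = 5.67×10⁻⁸ × 0.0200 × (2225)⁴ = 5.67×10⁻⁸ × 0.0200 × 2.45×10^13.
P = 27800 W.

P ≈ 27800 W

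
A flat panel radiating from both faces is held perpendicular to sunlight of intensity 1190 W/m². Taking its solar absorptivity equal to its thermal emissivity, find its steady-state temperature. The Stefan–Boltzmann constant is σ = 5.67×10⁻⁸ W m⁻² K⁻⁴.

Absorbed flux αS = emitted flux 2εσT⁴ per unit area; with α = ε this gives T = (S/2σ)^(1/4).
T = (1190 / (2 × 5.67×10⁻⁸))^(1/4) = (1.05×10^10)^(1/4).
T = 320 K.

T ≈ 320 K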